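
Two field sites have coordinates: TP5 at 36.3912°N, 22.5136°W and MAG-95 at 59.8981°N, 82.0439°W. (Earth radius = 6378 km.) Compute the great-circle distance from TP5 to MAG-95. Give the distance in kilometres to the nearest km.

4910 km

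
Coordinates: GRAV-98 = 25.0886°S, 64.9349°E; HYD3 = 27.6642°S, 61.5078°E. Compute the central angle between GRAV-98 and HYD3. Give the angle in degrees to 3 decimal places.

4.007°

Δφ = -2.5756°,  Δλ = -3.4271°
a = sin²(Δφ/2) + cos φ₁ cos φ₂ sin²(Δλ/2) = 0.001222
c = 2·arcsin(√a) = 0.069938 rad = 4.0072°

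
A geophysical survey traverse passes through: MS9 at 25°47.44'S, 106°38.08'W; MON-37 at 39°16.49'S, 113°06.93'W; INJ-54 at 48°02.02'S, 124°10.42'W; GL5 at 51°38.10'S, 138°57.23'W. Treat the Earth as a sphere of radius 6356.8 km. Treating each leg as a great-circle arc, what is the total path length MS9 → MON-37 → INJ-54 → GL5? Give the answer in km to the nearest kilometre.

4055 km

MS9: φ = -25.79067°, λ = -106.63467°
MON-37: φ = -39.27483°, λ = -113.11550°
INJ-54: φ = -48.03367°, λ = -124.17367°
GL5: φ = -51.63500°, λ = -138.95383°
MS9→MON-37: c = 0.253740 rad, d = 1612.98 km
MON-37→INJ-54: c = 0.206635 rad, d = 1313.54 km
INJ-54→GL5: c = 0.177476 rad, d = 1128.18 km
Total = 1612.98 + 1313.54 + 1128.18 = 4054.69 km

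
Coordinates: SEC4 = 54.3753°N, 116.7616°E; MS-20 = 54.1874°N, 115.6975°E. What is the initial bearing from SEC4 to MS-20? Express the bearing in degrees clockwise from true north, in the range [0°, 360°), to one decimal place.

253.6°

Δλ = -1.0641°
y = sin Δλ · cos φ₂ = -0.010867
x = cos φ₁ sin φ₂ − sin φ₁ cos φ₂ cos Δλ = -0.003197
θ = atan2(y, x) = -106.3963° → 253.6037° (mod 360°)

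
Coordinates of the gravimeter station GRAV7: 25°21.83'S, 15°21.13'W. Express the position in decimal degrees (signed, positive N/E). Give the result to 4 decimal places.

-25.3638°, -15.3522°

lat: 25.3638° S → -25.3638°
lon: 15.3522° W → -15.3522°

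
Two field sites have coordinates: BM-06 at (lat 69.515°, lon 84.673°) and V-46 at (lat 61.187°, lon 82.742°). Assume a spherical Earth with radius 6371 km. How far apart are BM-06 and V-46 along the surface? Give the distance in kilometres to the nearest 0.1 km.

Δφ = -8.3280°,  Δλ = -1.9310°
a = sin²(Δφ/2) + cos φ₁ cos φ₂ sin²(Δλ/2) = 0.005320
c = 2·arcsin(√a) = 0.146011 rad = 8.3658°
d = R·c = 6371 × 0.146011 = 930.2 km

930.2 km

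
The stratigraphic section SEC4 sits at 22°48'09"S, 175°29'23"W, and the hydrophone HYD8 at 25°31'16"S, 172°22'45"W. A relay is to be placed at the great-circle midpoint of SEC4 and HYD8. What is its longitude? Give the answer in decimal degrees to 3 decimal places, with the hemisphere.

SEC4: φ = -22.80250°, λ = -175.48972°
HYD8: φ = -25.52111°, λ = -172.37917°
Bx = cos φ₂ cos Δλ = 0.901097,  By = cos φ₂ sin Δλ = 0.048968
φₘ = atan2(sin φ₁ + sin φ₂, √((cos φ₁ + Bx)² + By²)) = -24.16969°
λₘ = λ₁ + atan2(By, cos φ₁ + Bx) = -173.95100°

173.951°W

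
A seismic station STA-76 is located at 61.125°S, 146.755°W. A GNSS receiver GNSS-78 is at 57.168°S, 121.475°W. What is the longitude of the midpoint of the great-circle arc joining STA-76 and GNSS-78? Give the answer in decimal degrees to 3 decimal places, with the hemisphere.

Bx = cos φ₂ cos Δλ = 0.490254,  By = cos φ₂ sin Δλ = 0.231533
φₘ = atan2(sin φ₁ + sin φ₂, √((cos φ₁ + Bx)² + By²)) = -59.75966°
λₘ = λ₁ + atan2(By, cos φ₁ + Bx) = -133.37201°

133.372°W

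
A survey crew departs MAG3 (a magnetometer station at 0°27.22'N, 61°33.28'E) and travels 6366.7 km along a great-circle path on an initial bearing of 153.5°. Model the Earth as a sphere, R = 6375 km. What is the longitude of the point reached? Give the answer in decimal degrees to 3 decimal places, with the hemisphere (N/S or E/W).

MAG3: φ = +0.45367°, λ = +61.55467°
δ = d/R = 6366.7/6375 = 0.998698 rad
φ₂ = arcsin(sin φ₁ cos δ + cos φ₁ sin δ cos θ)
   = arcsin(0.00792·0.54140 + 0.99997·0.84077·-0.89493) = -48.42786°
λ₂ = λ₁ + atan2(sin θ sin δ cos φ₁, cos δ − sin φ₁ sin φ₂) = 95.98160°

95.982°E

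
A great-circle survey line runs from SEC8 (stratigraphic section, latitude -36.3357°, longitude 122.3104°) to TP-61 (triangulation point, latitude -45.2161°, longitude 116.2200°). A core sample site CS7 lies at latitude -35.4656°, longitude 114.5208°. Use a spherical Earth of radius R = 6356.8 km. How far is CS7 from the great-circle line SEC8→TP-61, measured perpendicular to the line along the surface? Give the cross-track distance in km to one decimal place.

664.0 km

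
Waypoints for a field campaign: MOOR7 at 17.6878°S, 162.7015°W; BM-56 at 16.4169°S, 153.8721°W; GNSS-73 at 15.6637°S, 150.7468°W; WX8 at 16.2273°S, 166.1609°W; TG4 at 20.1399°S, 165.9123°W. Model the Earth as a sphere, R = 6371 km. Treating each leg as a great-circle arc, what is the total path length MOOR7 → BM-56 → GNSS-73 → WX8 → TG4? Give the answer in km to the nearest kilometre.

MOOR7→BM-56: c = 0.148972 rad, d = 949.10 km
BM-56→GNSS-73: c = 0.054045 rad, d = 344.32 km
GNSS-73→WX8: c = 0.258802 rad, d = 1648.83 km
WX8→TG4: c = 0.068412 rad, d = 435.85 km
Total = 949.10 + 344.32 + 1648.83 + 435.85 = 3378.10 km

3378 km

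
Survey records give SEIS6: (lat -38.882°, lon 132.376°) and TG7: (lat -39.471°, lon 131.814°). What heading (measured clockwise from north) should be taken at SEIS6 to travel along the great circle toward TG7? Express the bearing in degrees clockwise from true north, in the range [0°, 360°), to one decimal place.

216.3°

Δλ = -0.5620°
y = sin Δλ · cos φ₂ = -0.007572
x = cos φ₁ sin φ₂ − sin φ₁ cos φ₂ cos Δλ = -0.010303
θ = atan2(y, x) = -143.6880° → 216.3120° (mod 360°)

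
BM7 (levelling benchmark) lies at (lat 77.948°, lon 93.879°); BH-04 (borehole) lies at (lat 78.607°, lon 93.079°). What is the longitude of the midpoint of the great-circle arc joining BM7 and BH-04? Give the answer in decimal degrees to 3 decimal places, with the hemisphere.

Bx = cos φ₂ cos Δλ = 0.197518,  By = cos φ₂ sin Δλ = -0.002758
φₘ = atan2(sin φ₁ + sin φ₂, √((cos φ₁ + Bx)² + By²)) = 78.27778°
λₘ = λ₁ + atan2(By, cos φ₁ + Bx) = 93.49009°

93.490°E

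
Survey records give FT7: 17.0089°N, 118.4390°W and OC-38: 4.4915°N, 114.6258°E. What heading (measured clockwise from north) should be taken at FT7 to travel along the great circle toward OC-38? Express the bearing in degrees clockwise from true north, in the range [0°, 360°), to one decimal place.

287.4°

Δλ = -126.9352°
y = sin Δλ · cos φ₂ = -0.796861
x = cos φ₁ sin φ₂ − sin φ₁ cos φ₂ cos Δλ = 0.250125
θ = atan2(y, x) = -72.5736° → 287.4264° (mod 360°)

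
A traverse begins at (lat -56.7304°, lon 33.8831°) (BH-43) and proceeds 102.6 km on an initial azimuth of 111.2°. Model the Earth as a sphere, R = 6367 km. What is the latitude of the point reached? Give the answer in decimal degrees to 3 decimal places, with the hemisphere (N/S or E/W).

δ = d/R = 102.6/6367 = 0.016114 rad
φ₂ = arcsin(sin φ₁ cos δ + cos φ₁ sin δ cos θ)
   = arcsin(-0.83610·0.99987 + 0.54858·0.01611·-0.36162) = -57.05433°
λ₂ = λ₁ + atan2(sin θ sin δ cos φ₁, cos δ − sin φ₁ sin φ₂) = 35.46604°

57.054°S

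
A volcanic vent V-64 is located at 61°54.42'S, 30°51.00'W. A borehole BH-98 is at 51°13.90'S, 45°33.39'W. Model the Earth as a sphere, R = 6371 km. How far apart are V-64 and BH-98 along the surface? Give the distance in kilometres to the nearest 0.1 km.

1482.9 km

V-64: φ = -61.90700°, λ = -30.85000°
BH-98: φ = -51.23167°, λ = -45.55650°
Δφ = 10.6753°,  Δλ = -14.7065°
a = sin²(Δφ/2) + cos φ₁ cos φ₂ sin²(Δλ/2) = 0.013484
c = 2·arcsin(√a) = 0.232764 rad = 13.3364°
d = R·c = 6371 × 0.232764 = 1482.9 km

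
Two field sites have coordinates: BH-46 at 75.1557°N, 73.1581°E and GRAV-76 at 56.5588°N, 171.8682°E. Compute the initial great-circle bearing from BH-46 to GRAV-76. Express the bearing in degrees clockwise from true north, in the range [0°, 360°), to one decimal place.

61.6°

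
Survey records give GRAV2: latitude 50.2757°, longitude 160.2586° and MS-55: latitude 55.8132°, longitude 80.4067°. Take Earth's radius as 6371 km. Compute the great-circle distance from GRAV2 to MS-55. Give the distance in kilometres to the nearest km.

5072 km

Δφ = 5.5375°,  Δλ = -79.8519°
a = sin²(Δφ/2) + cos φ₁ cos φ₂ sin²(Δλ/2) = 0.150249
c = 2·arcsin(√a) = 0.796096 rad = 45.6129°
d = R·c = 6371 × 0.796096 = 5071.9 km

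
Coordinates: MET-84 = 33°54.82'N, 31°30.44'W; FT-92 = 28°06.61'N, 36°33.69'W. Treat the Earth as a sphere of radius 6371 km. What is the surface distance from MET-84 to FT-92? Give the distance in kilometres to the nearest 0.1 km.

805.0 km

MET-84: φ = +33.91367°, λ = -31.50733°
FT-92: φ = +28.11017°, λ = -36.56150°
Δφ = -5.8035°,  Δλ = -5.0542°
a = sin²(Δφ/2) + cos φ₁ cos φ₂ sin²(Δλ/2) = 0.003986
c = 2·arcsin(√a) = 0.126350 rad = 7.2393°
d = R·c = 6371 × 0.126350 = 805.0 km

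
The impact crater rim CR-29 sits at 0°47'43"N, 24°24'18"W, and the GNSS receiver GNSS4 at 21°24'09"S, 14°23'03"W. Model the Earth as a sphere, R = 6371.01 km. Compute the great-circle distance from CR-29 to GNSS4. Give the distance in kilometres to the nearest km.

2698 km

CR-29: φ = +0.79528°, λ = -24.40500°
GNSS4: φ = -21.40250°, λ = -14.38417°
Δφ = -22.1978°,  Δλ = 10.0208°
a = sin²(Δφ/2) + cos φ₁ cos φ₂ sin²(Δλ/2) = 0.044158
c = 2·arcsin(√a) = 0.423434 rad = 24.2610°
d = R·c = 6371.01 × 0.423434 = 2697.7 km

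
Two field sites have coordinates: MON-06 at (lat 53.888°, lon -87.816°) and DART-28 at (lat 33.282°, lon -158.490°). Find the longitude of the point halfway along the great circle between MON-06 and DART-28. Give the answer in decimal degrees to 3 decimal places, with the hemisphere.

Bx = cos φ₂ cos Δλ = 0.276661,  By = cos φ₂ sin Δλ = -0.788873
φₘ = atan2(sin φ₁ + sin φ₂, √((cos φ₁ + Bx)² + By²)) = 49.18903°
λₘ = λ₁ + atan2(By, cos φ₁ + Bx) = -130.14672°

130.147°W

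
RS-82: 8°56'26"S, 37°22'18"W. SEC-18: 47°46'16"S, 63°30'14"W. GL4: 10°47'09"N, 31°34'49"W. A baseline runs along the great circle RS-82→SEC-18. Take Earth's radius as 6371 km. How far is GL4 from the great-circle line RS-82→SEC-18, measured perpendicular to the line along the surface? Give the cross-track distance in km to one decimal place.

330.7 km

RS-82: φ = -8.94056°, λ = -37.37167°
SEC-18: φ = -47.77111°, λ = -63.50389°
GL4: φ = +10.78583°, λ = -31.58028°
δ₁₃ = central angle RS-82→GL4 = 0.358677 rad  (haversine)
θ₁₃ = bearing RS-82→GL4 = 16.402°,  θ₁₂ = bearing RS-82→SEC-18 = 204.901°
dₓₜ = R·arcsin(sin δ₁₃ · sin(θ₁₃ − θ₁₂)) = 6371·arcsin(0.35104·sin(-188.499°)) = 330.668 km
|dₓₜ| = 330.668 km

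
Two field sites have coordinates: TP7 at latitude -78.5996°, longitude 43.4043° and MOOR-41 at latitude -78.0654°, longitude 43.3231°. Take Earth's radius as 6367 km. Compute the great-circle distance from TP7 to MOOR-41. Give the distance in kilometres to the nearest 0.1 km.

59.4 km

Δφ = 0.5342°,  Δλ = -0.0812°
a = sin²(Δφ/2) + cos φ₁ cos φ₂ sin²(Δλ/2) = 0.000022
c = 2·arcsin(√a) = 0.009328 rad = 0.5345°
d = R·c = 6367 × 0.009328 = 59.4 km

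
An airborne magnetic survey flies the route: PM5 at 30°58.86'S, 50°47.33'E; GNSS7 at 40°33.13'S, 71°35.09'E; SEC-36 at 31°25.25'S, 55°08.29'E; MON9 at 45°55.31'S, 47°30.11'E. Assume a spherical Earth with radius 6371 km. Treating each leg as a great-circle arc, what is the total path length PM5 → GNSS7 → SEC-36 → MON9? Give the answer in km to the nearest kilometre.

PM5: φ = -30.98100°, λ = +50.78883°
GNSS7: φ = -40.55217°, λ = +71.58483°
SEC-36: φ = -31.42083°, λ = +55.13817°
MON9: φ = -45.92183°, λ = +47.50183°
PM5→GNSS7: c = 0.337334 rad, d = 2149.16 km
GNSS7→SEC-36: c = 0.280933 rad, d = 1789.82 km
SEC-36→MON9: c = 0.273325 rad, d = 1741.35 km
Total = 2149.16 + 1789.82 + 1741.35 = 5680.34 km

5680 km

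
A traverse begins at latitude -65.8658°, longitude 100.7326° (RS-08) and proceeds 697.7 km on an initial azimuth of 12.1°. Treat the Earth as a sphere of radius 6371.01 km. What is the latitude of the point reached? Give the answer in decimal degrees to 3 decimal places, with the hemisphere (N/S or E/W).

59.704°S

δ = d/R = 697.7/6371.01 = 0.109512 rad
φ₂ = arcsin(sin φ₁ cos δ + cos φ₁ sin δ cos θ)
   = arcsin(-0.91259·0.99401 + 0.40888·0.10929·0.97778) = -59.70381°
λ₂ = λ₁ + atan2(sin θ sin δ cos φ₁, cos δ − sin φ₁ sin φ₂) = 103.33550°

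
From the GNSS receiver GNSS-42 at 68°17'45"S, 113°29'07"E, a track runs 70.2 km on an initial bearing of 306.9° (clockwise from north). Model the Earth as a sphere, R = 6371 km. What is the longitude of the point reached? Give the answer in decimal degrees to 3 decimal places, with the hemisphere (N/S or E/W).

112.143°E

GNSS-42: φ = -68.29583°, λ = +113.48528°
δ = d/R = 70.2/6371 = 0.011019 rad
φ₂ = arcsin(sin φ₁ cos δ + cos φ₁ sin δ cos θ)
   = arcsin(-0.92911·0.99994 + 0.36981·0.01102·0.60042) = -67.91128°
λ₂ = λ₁ + atan2(sin θ sin δ cos φ₁, cos δ − sin φ₁ sin φ₂) = 112.14262°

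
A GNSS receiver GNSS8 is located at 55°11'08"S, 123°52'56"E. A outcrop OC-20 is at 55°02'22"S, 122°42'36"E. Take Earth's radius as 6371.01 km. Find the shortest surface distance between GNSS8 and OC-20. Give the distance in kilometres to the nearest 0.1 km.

76.3 km

GNSS8: φ = -55.18556°, λ = +123.88222°
OC-20: φ = -55.03944°, λ = +122.71000°
Δφ = 0.1461°,  Δλ = -1.1722°
a = sin²(Δφ/2) + cos φ₁ cos φ₂ sin²(Δλ/2) = 0.000036
c = 2·arcsin(√a) = 0.011976 rad = 0.6862°
d = R·c = 6371.01 × 0.011976 = 76.3 km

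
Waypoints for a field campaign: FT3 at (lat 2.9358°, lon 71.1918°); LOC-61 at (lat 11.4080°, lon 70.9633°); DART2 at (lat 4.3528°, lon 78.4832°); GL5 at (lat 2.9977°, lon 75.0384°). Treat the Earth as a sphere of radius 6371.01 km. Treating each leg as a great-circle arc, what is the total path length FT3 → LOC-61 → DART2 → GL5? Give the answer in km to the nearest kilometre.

FT3→LOC-61: c = 0.147921 rad, d = 942.40 km
LOC-61→DART2: c = 0.179001 rad, d = 1140.42 km
DART2→GL5: c = 0.064491 rad, d = 410.87 km
Total = 942.40 + 1140.42 + 410.87 = 2493.70 km

2494 km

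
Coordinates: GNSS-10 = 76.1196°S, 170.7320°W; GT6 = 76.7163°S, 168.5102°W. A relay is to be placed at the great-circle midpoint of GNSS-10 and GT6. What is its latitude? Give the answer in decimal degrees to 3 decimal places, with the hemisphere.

76.420°S

Bx = cos φ₂ cos Δλ = 0.229600,  By = cos φ₂ sin Δλ = 0.008908
φₘ = atan2(sin φ₁ + sin φ₂, √((cos φ₁ + Bx)² + By²)) = -76.42041°
λₘ = λ₁ + atan2(By, cos φ₁ + Bx) = -169.64505°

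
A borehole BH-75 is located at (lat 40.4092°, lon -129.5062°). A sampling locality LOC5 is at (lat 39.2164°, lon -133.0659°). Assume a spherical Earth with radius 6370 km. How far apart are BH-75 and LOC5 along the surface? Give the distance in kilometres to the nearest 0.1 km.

331.6 km

Δφ = -1.1928°,  Δλ = -3.5597°
a = sin²(Δφ/2) + cos φ₁ cos φ₂ sin²(Δλ/2) = 0.000677
c = 2·arcsin(√a) = 0.052061 rad = 2.9829°
d = R·c = 6370 × 0.052061 = 331.6 km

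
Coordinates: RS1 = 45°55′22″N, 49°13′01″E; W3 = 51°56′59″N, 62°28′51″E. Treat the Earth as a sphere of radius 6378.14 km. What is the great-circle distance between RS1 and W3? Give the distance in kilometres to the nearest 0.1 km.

RS1: φ = +45.92278°, λ = +49.21694°
W3: φ = +51.94972°, λ = +62.48083°
Δφ = 6.0269°,  Δλ = 13.2639°
a = sin²(Δφ/2) + cos φ₁ cos φ₂ sin²(Δλ/2) = 0.008482
c = 2·arcsin(√a) = 0.184462 rad = 10.5689°
d = R·c = 6378.14 × 0.184462 = 1176.5 km

1176.5 km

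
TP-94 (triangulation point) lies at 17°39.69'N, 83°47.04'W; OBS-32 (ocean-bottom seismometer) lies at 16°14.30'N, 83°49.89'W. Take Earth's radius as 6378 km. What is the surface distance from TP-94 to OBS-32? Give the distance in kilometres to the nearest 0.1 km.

TP-94: φ = +17.66150°, λ = -83.78400°
OBS-32: φ = +16.23833°, λ = -83.83150°
Δφ = -1.4232°,  Δλ = -0.0475°
a = sin²(Δφ/2) + cos φ₁ cos φ₂ sin²(Δλ/2) = 0.000154
c = 2·arcsin(√a) = 0.024852 rad = 1.4239°
d = R·c = 6378 × 0.024852 = 158.5 km

158.5 km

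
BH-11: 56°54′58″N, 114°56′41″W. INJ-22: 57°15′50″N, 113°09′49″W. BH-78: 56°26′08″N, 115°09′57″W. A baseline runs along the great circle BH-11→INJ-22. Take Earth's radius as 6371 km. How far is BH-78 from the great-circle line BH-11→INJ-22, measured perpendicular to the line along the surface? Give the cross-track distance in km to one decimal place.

BH-11: φ = +56.91611°, λ = -114.94472°
INJ-22: φ = +57.26389°, λ = -113.16361°
BH-78: φ = +56.43556°, λ = -115.16583°
δ₁₃ = central angle BH-11→BH-78 = 0.008651 rad  (haversine)
θ₁₃ = bearing BH-11→BH-78 = 194.278°,  θ₁₂ = bearing BH-11→INJ-22 = 69.486°
dₓₜ = R·arcsin(sin δ₁₃ · sin(θ₁₃ − θ₁₂)) = 6371·arcsin(0.00865·sin(124.792°)) = 45.263 km
|dₓₜ| = 45.263 km

45.3 km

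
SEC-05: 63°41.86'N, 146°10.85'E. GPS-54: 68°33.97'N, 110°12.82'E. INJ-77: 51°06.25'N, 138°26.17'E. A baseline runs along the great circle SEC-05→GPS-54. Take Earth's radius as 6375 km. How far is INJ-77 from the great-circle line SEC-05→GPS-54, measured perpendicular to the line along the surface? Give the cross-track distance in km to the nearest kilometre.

1436 km

SEC-05: φ = +63.69767°, λ = +146.18083°
GPS-54: φ = +68.56617°, λ = +110.21367°
INJ-77: φ = +51.10417°, λ = +138.43617°
δ₁₃ = central angle SEC-05→INJ-77 = 0.231150 rad  (haversine)
θ₁₃ = bearing SEC-05→INJ-77 = 201.675°,  θ₁₂ = bearing SEC-05→GPS-54 = 304.467°
dₓₜ = R·arcsin(sin δ₁₃ · sin(θ₁₃ − θ₁₂)) = 6375·arcsin(0.22910·sin(-102.792°)) = -1436.368 km
|dₓₜ| = 1436.368 km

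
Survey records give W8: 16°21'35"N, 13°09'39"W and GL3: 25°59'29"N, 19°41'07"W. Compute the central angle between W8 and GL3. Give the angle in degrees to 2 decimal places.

11.39°

W8: φ = +16.35972°, λ = -13.16083°
GL3: φ = +25.99139°, λ = -19.68528°
Δφ = 9.6317°,  Δλ = -6.5244°
a = sin²(Δφ/2) + cos φ₁ cos φ₂ sin²(Δλ/2) = 0.009841
c = 2·arcsin(√a) = 0.198731 rad = 11.3864°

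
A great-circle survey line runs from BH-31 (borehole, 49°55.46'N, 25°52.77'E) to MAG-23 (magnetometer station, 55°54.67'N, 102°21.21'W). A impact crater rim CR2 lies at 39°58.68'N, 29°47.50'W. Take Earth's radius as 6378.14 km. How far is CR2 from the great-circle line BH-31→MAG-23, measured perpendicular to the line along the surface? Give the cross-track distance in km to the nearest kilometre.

BH-31: φ = +49.92433°, λ = +25.87950°
MAG-23: φ = +55.91117°, λ = -102.35350°
CR2: φ = +39.97800°, λ = -29.79167°
δ₁₃ = central angle BH-31→CR2 = 0.692196 rad  (haversine)
θ₁₃ = bearing BH-31→CR2 = 277.469°,  θ₁₂ = bearing BH-31→MAG-23 = 331.132°
dₓₜ = R·arcsin(sin δ₁₃ · sin(θ₁₃ − θ₁₂)) = 6378.14·arcsin(0.63823·sin(-53.663°)) = -3444.123 km
|dₓₜ| = 3444.123 km

3444 km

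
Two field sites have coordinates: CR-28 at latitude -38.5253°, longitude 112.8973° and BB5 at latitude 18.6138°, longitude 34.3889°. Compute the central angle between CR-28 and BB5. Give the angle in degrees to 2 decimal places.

Δφ = 57.1391°,  Δλ = -78.5084°
a = sin²(Δφ/2) + cos φ₁ cos φ₂ sin²(Δλ/2) = 0.525551
c = 2·arcsin(√a) = 1.621921 rad = 92.9292°

92.93°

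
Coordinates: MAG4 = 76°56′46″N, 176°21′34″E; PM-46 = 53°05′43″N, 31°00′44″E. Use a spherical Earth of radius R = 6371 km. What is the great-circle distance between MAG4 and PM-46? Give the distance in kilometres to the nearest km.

5352 km

MAG4: φ = +76.94611°, λ = +176.35944°
PM-46: φ = +53.09528°, λ = +31.01222°
Δφ = -23.8508°,  Δλ = -145.3472°
a = sin²(Δφ/2) + cos φ₁ cos φ₂ sin²(Δλ/2) = 0.166300
c = 2·arcsin(√a) = 0.840085 rad = 48.1333°
d = R·c = 6371 × 0.840085 = 5352.2 km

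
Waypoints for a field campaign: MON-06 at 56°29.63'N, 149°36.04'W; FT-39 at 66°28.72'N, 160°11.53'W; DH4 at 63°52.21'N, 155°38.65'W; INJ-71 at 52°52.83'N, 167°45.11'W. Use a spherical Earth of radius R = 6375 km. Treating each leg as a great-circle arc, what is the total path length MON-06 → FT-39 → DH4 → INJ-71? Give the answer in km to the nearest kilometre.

3008 km

MON-06: φ = +56.49383°, λ = -149.60067°
FT-39: φ = +66.47867°, λ = -160.19217°
DH4: φ = +63.87017°, λ = -155.64417°
INJ-71: φ = +52.88050°, λ = -167.75183°
MON-06→FT-39: c = 0.194729 rad, d = 1241.40 km
FT-39→DH4: c = 0.056392 rad, d = 359.50 km
DH4→INJ-71: c = 0.220677 rad, d = 1406.82 km
Total = 1241.40 + 359.50 + 1406.82 = 3007.71 km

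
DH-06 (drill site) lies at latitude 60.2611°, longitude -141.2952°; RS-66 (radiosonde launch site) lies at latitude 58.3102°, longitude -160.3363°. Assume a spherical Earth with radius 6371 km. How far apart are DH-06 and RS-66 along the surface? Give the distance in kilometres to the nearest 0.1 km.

Δφ = -1.9509°,  Δλ = -19.0411°
a = sin²(Δφ/2) + cos φ₁ cos φ₂ sin²(Δλ/2) = 0.007419
c = 2·arcsin(√a) = 0.172478 rad = 9.8823°
d = R·c = 6371 × 0.172478 = 1098.9 km

1098.9 km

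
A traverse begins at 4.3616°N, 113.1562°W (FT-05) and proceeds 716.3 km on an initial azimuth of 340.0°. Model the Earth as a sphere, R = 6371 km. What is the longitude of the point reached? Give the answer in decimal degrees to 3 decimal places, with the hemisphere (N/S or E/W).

δ = d/R = 716.3/6371 = 0.112431 rad
φ₂ = arcsin(sin φ₁ cos δ + cos φ₁ sin δ cos θ)
   = arcsin(0.07605·0.99369 + 0.99710·0.11219·0.93969) = 10.41017°
λ₂ = λ₁ + atan2(sin θ sin δ cos φ₁, cos δ − sin φ₁ sin φ₂) = -115.39216°

115.392°W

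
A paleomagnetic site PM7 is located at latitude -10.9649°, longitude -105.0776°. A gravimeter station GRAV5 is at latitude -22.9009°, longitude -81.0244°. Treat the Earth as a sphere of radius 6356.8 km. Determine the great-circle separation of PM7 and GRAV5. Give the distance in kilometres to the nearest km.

2869 km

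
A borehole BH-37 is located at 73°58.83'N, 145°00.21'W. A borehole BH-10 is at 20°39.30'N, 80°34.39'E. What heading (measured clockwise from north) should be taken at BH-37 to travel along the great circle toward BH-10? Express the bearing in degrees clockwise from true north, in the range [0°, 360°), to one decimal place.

317.4°

BH-37: φ = +73.98050°, λ = -145.00350°
BH-10: φ = +20.65500°, λ = +80.57317°
Δλ = -134.4233°
y = sin Δλ · cos φ₂ = -0.668281
x = cos φ₁ sin φ₂ − sin φ₁ cos φ₂ cos Δλ = 0.726872
θ = atan2(y, x) = -42.5952° → 317.4048° (mod 360°)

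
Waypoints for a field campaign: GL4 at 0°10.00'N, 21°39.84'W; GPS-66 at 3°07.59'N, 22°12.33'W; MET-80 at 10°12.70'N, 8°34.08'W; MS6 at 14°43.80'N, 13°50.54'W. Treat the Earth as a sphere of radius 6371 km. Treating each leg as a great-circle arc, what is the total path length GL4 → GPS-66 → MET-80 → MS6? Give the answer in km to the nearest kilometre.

GL4: φ = +0.16667°, λ = -21.66400°
GPS-66: φ = +3.12650°, λ = -22.20550°
MET-80: φ = +10.21167°, λ = -8.56800°
MS6: φ = +14.73000°, λ = -13.84233°
GL4→GPS-66: c = 0.052515 rad, d = 334.58 km
GPS-66→MET-80: c = 0.266651 rad, d = 1698.84 km
MET-80→MS6: c = 0.119552 rad, d = 761.67 km
Total = 334.58 + 1698.84 + 761.67 = 2795.08 km

2795 km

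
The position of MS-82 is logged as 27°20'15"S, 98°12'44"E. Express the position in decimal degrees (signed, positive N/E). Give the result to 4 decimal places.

-27.3375°, +98.2122°

lat: 27.3375° S → -27.3375°
lon: 98.2122° E → +98.2122°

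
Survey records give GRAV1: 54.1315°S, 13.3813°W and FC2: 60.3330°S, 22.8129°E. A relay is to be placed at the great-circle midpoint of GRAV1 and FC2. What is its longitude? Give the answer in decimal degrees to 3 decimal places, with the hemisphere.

3.140°E

Bx = cos φ₂ cos Δλ = 0.399441,  By = cos φ₂ sin Δλ = 0.292285
φₘ = atan2(sin φ₁ + sin φ₂, √((cos φ₁ + Bx)² + By²)) = -58.53128°
λₘ = λ₁ + atan2(By, cos φ₁ + Bx) = 3.14037°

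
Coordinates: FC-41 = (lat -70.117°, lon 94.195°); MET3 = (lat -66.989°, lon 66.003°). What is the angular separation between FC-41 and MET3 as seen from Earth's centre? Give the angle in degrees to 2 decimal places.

Δφ = 3.1280°,  Δλ = -28.1920°
a = sin²(Δφ/2) + cos φ₁ cos φ₂ sin²(Δλ/2) = 0.008631
c = 2·arcsin(√a) = 0.186072 rad = 10.6612°

10.66°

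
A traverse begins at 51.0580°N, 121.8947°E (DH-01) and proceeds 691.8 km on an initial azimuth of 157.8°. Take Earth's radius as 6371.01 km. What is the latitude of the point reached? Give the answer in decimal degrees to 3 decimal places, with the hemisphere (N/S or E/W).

45.246°N

δ = d/R = 691.8/6371.01 = 0.108586 rad
φ₂ = arcsin(sin φ₁ cos δ + cos φ₁ sin δ cos θ)
   = arcsin(0.77778·0.99411 + 0.62853·0.10837·-0.92587) = 45.24594°
λ₂ = λ₁ + atan2(sin θ sin δ cos φ₁, cos δ − sin φ₁ sin φ₂) = 125.22883°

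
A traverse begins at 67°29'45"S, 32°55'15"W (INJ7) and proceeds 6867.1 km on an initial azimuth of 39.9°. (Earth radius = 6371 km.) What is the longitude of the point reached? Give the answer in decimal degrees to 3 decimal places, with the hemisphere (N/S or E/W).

2.130°E

INJ7: φ = -67.49583°, λ = -32.92083°
δ = d/R = 6867.1/6371 = 1.077868 rad
φ₂ = arcsin(sin φ₁ cos δ + cos φ₁ sin δ cos θ)
   = arcsin(-0.92385·0.47321 + 0.38275·0.88095·0.76717) = -10.28223°
λ₂ = λ₁ + atan2(sin θ sin δ cos φ₁, cos δ − sin φ₁ sin φ₂) = 2.13042°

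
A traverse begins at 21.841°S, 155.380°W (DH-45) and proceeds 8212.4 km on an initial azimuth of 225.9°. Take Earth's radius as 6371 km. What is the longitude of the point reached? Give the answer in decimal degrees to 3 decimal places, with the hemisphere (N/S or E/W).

δ = d/R = 8212.4/6371 = 1.289028 rad
φ₂ = arcsin(sin φ₁ cos δ + cos φ₁ sin δ cos θ)
   = arcsin(-0.37203·0.27805 + 0.92822·0.96057·-0.69591) = -46.38008°
λ₂ = λ₁ + atan2(sin θ sin δ cos φ₁, cos δ − sin φ₁ sin φ₂) = 115.40099°

115.401°E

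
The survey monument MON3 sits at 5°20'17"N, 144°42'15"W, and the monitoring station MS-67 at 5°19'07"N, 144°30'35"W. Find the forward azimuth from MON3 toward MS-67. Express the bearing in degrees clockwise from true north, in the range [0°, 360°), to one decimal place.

MON3: φ = +5.33806°, λ = -144.70417°
MS-67: φ = +5.31861°, λ = -144.50972°
Δλ = 0.1944°
y = sin Δλ · cos φ₂ = 0.003379
x = cos φ₁ sin φ₂ − sin φ₁ cos φ₂ cos Δλ = -0.000339
θ = atan2(y, x) = 95.7262° → 95.7262° (mod 360°)

95.7°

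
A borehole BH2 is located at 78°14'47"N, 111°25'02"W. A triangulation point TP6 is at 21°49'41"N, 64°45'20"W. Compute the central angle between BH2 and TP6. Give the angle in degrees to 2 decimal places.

BH2: φ = +78.24639°, λ = -111.41722°
TP6: φ = +21.82806°, λ = -64.75556°
Δφ = -56.4183°,  Δλ = 46.6617°
a = sin²(Δφ/2) + cos φ₁ cos φ₂ sin²(Δλ/2) = 0.253097
c = 2·arcsin(√a) = 1.054335 rad = 60.4090°

60.41°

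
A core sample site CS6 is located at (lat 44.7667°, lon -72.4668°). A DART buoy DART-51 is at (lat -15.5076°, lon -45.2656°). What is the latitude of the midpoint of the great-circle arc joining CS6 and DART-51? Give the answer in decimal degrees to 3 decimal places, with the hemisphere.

15.023°N

Bx = cos φ₂ cos Δλ = 0.857028,  By = cos φ₂ sin Δλ = 0.440475
φₘ = atan2(sin φ₁ + sin φ₂, √((cos φ₁ + Bx)² + By²)) = 15.02313°
λₘ = λ₁ + atan2(By, cos φ₁ + Bx) = -56.76649°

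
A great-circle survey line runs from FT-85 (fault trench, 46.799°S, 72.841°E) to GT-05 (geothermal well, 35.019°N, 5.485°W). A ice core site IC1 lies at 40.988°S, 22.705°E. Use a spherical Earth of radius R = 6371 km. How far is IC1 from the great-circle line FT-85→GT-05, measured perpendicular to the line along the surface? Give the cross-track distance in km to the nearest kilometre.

δ₁₃ = central angle FT-85→IC1 = 0.627776 rad  (haversine)
θ₁₃ = bearing FT-85→IC1 = 260.562°,  θ₁₂ = bearing FT-85→GT-05 = 302.636°
dₓₜ = R·arcsin(sin δ₁₃ · sin(θ₁₃ − θ₁₂)) = 6371·arcsin(0.58735·sin(-42.074°)) = -2577.179 km
|dₓₜ| = 2577.179 km

2577 km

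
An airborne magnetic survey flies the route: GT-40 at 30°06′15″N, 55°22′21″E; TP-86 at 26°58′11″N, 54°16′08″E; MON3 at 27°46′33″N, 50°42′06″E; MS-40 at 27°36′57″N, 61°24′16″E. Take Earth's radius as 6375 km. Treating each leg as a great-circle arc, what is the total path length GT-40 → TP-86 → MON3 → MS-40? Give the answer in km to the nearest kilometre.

GT-40: φ = +30.10417°, λ = +55.37250°
TP-86: φ = +26.96972°, λ = +54.26889°
MON3: φ = +27.77583°, λ = +50.70167°
MS-40: φ = +27.61583°, λ = +61.40444°
GT-40→TP-86: c = 0.057262 rad, d = 365.05 km
TP-86→MON3: c = 0.057048 rad, d = 363.68 km
MON3→MS-40: c = 0.165368 rad, d = 1054.22 km
Total = 365.05 + 363.68 + 1054.22 = 1782.95 km

1783 km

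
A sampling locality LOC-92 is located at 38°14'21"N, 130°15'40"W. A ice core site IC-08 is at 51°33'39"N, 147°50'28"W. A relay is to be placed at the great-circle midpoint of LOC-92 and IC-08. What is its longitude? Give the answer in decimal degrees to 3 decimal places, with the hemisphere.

LOC-92: φ = +38.23917°, λ = -130.26111°
IC-08: φ = +51.56083°, λ = -147.84111°
Bx = cos φ₂ cos Δλ = 0.592648,  By = cos φ₂ sin Δλ = -0.187771
φₘ = atan2(sin φ₁ + sin φ₂, √((cos φ₁ + Bx)² + By²)) = 45.23382°
λₘ = λ₁ + atan2(By, cos φ₁ + Bx) = -138.02020°

138.020°W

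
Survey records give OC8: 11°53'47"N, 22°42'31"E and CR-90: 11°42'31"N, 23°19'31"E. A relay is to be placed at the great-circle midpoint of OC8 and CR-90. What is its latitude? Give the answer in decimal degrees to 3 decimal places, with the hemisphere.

11.803°N

OC8: φ = +11.89639°, λ = +22.70861°
CR-90: φ = +11.70861°, λ = +23.32528°
Bx = cos φ₂ cos Δλ = 0.979136,  By = cos φ₂ sin Δλ = 0.010539
φₘ = atan2(sin φ₁ + sin φ₂, √((cos φ₁ + Bx)² + By²)) = 11.80267°
λₘ = λ₁ + atan2(By, cos φ₁ + Bx) = 23.01705°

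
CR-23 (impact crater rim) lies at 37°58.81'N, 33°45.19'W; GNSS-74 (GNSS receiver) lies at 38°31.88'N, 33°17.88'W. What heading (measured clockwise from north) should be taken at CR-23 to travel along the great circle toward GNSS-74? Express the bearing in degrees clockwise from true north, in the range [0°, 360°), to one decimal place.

CR-23: φ = +37.98017°, λ = -33.75317°
GNSS-74: φ = +38.53133°, λ = -33.29800°
Δλ = 0.4552°
y = sin Δλ · cos φ₂ = 0.006214
x = cos φ₁ sin φ₂ − sin φ₁ cos φ₂ cos Δλ = 0.009635
θ = atan2(y, x) = 32.8220° → 32.8220° (mod 360°)

32.8°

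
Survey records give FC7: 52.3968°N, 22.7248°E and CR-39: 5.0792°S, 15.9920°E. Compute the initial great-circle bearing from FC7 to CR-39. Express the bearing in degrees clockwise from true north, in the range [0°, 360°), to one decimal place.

Δλ = -6.7328°
y = sin Δλ · cos φ₂ = -0.116779
x = cos φ₁ sin φ₂ − sin φ₁ cos φ₂ cos Δλ = -0.837724
θ = atan2(y, x) = -172.0641° → 187.9359° (mod 360°)

187.9°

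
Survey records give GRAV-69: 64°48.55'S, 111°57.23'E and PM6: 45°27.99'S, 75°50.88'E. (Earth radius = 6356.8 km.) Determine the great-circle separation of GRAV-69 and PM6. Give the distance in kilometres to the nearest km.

GRAV-69: φ = -64.80917°, λ = +111.95383°
PM6: φ = -45.46650°, λ = +75.84800°
Δφ = 19.3427°,  Δλ = -36.1058°
a = sin²(Δφ/2) + cos φ₁ cos φ₂ sin²(Δλ/2) = 0.056890
c = 2·arcsin(√a) = 0.481675 rad = 27.5980°
d = R·c = 6356.8 × 0.481675 = 3061.9 km

3062 km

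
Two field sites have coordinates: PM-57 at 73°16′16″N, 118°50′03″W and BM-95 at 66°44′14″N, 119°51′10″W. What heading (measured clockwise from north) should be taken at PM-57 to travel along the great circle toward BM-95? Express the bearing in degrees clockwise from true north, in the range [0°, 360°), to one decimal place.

PM-57: φ = +73.27111°, λ = -118.83417°
BM-95: φ = +66.73722°, λ = -119.85278°
Δλ = -1.0186°
y = sin Δλ · cos φ₂ = -0.007021
x = cos φ₁ sin φ₂ − sin φ₁ cos φ₂ cos Δλ = -0.113731
θ = atan2(y, x) = -176.4674° → 183.5326° (mod 360°)

183.5°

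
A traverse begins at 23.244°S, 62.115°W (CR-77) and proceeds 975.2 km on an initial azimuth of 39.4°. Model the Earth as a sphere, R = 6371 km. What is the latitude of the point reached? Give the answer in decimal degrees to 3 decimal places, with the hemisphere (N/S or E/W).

δ = d/R = 975.2/6371 = 0.153069 rad
φ₂ = arcsin(sin φ₁ cos δ + cos φ₁ sin δ cos θ)
   = arcsin(-0.39465·0.98831 + 0.91883·0.15247·0.77273) = -16.36627°
λ₂ = λ₁ + atan2(sin θ sin δ cos φ₁, cos δ − sin φ₁ sin φ₂) = -56.32599°

16.366°S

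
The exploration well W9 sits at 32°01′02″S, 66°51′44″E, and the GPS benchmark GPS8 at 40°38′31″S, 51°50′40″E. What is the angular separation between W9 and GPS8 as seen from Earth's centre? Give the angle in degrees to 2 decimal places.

W9: φ = -32.01722°, λ = +66.86222°
GPS8: φ = -40.64194°, λ = +51.84444°
Δφ = -8.6247°,  Δλ = -15.0178°
a = sin²(Δφ/2) + cos φ₁ cos φ₂ sin²(Δλ/2) = 0.016641
c = 2·arcsin(√a) = 0.258722 rad = 14.8237°

14.82°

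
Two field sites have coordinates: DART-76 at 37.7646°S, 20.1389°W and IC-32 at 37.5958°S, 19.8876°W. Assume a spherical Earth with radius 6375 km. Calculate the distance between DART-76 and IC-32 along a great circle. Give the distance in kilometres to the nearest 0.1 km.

29.0 km

Δφ = 0.1688°,  Δλ = 0.2513°
a = sin²(Δφ/2) + cos φ₁ cos φ₂ sin²(Δλ/2) = 0.000005
c = 2·arcsin(√a) = 0.004553 rad = 0.2609°
d = R·c = 6375 × 0.004553 = 29.0 km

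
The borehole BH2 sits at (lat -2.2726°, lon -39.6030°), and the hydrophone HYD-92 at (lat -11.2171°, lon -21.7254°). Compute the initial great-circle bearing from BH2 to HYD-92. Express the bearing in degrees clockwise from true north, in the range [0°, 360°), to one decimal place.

117.6°

Δλ = 17.8776°
y = sin Δλ · cos φ₂ = 0.301120
x = cos φ₁ sin φ₂ − sin φ₁ cos φ₂ cos Δλ = -0.157356
θ = atan2(y, x) = 117.5901° → 117.5901° (mod 360°)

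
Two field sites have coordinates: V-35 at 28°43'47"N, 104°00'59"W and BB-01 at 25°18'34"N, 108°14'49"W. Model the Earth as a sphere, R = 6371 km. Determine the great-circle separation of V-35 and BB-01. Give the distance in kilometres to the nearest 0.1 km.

V-35: φ = +28.72972°, λ = -104.01639°
BB-01: φ = +25.30944°, λ = -108.24694°
Δφ = -3.4203°,  Δλ = -4.2306°
a = sin²(Δφ/2) + cos φ₁ cos φ₂ sin²(Δλ/2) = 0.001971
c = 2·arcsin(√a) = 0.088812 rad = 5.0885°
d = R·c = 6371 × 0.088812 = 565.8 km

565.8 km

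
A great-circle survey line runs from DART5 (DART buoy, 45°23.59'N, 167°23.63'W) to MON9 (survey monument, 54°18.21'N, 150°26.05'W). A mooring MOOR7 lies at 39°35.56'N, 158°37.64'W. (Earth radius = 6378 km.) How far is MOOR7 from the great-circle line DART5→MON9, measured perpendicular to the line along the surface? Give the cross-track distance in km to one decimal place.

DART5: φ = +45.39317°, λ = -167.39383°
MON9: φ = +54.30350°, λ = -150.43417°
MOOR7: φ = +39.59267°, λ = -158.62733°
δ₁₃ = central angle DART5→MOOR7 = 0.151419 rad  (haversine)
θ₁₃ = bearing DART5→MOOR7 = 128.867°,  θ₁₂ = bearing DART5→MON9 = 44.541°
dₓₜ = R·arcsin(sin δ₁₃ · sin(θ₁₃ − θ₁₂)) = 6378·arcsin(0.15084·sin(84.327°)) = 960.984 km
|dₓₜ| = 960.984 km

961.0 km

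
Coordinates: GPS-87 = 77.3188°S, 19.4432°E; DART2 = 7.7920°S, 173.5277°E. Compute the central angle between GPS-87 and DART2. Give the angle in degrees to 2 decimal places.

93.63°

Δφ = 69.5268°,  Δλ = 154.0845°
a = sin²(Δφ/2) + cos φ₁ cos φ₂ sin²(Δλ/2) = 0.531679
c = 2·arcsin(√a) = 1.634196 rad = 93.6325°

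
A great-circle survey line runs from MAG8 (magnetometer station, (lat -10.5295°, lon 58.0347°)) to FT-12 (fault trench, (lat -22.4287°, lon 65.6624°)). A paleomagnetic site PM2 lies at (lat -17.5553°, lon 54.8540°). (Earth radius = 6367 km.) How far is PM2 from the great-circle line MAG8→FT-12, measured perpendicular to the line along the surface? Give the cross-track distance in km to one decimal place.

688.3 km

δ₁₃ = central angle MAG8→PM2 = 0.133912 rad  (haversine)
θ₁₃ = bearing MAG8→PM2 = 203.342°,  θ₁₂ = bearing MAG8→FT-12 = 149.427°
dₓₜ = R·arcsin(sin δ₁₃ · sin(θ₁₃ − θ₁₂)) = 6367·arcsin(0.13351·sin(53.916°)) = 688.329 km
|dₓₜ| = 688.329 km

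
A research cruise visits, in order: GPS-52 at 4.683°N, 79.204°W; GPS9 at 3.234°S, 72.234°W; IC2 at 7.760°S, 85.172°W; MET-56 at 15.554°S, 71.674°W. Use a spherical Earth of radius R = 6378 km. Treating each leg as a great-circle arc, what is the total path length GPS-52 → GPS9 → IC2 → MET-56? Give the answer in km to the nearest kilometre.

4400 km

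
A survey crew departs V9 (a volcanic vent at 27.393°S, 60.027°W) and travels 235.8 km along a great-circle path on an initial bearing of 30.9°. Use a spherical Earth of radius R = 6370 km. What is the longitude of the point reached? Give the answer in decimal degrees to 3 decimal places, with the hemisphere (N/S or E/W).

58.820°W

δ = d/R = 235.8/6370 = 0.037017 rad
φ₂ = arcsin(sin φ₁ cos δ + cos φ₁ sin δ cos θ)
   = arcsin(-0.46009·0.99931 + 0.88787·0.03701·0.85806) = -25.56793°
λ₂ = λ₁ + atan2(sin θ sin δ cos φ₁, cos δ − sin φ₁ sin φ₂) = -58.81976°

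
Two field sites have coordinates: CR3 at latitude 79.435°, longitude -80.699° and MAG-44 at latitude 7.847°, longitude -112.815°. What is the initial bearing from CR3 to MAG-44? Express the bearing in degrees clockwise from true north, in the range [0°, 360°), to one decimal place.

213.4°

Δλ = -32.1160°
y = sin Δλ · cos φ₂ = -0.526657
x = cos φ₁ sin φ₂ − sin φ₁ cos φ₂ cos Δλ = -0.799786
θ = atan2(y, x) = -146.6352° → 213.3648° (mod 360°)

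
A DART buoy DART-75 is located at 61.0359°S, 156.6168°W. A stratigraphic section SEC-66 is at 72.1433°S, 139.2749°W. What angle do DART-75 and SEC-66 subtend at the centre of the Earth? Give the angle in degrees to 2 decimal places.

Δφ = -11.1074°,  Δλ = 17.3419°
a = sin²(Δφ/2) + cos φ₁ cos φ₂ sin²(Δλ/2) = 0.012741
c = 2·arcsin(√a) = 0.226235 rad = 12.9623°

12.96°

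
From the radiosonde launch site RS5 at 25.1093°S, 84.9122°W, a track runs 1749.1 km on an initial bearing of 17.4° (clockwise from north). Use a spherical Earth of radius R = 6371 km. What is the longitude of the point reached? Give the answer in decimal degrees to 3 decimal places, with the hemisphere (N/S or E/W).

δ = d/R = 1749.1/6371 = 0.274541 rad
φ₂ = arcsin(sin φ₁ cos δ + cos φ₁ sin δ cos θ)
   = arcsin(-0.42435·0.96255 + 0.90550·0.27111·0.95424) = -10.03224°
λ₂ = λ₁ + atan2(sin θ sin δ cos φ₁, cos δ − sin φ₁ sin φ₂) = -80.18968°

80.190°W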